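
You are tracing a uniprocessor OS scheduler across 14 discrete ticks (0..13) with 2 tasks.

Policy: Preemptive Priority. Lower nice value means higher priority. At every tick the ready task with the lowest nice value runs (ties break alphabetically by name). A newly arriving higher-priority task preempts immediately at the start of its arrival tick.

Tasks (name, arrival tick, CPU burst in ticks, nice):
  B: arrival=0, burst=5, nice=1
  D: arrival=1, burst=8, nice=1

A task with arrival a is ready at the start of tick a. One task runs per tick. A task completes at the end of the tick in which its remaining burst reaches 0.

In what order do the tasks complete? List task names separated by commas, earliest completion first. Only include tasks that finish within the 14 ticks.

completion order = B, D

t=0: ready={B} → run B
t=1: ready={B,D} → run B
t=2: ready={B,D} → run B
t=3: ready={B,D} → run B
t=4: ready={B,D} → run B
t=5: ready={D} → run D
t=6: ready={D} → run D
t=7: ready={D} → run D
t=8: ready={D} → run D
t=9: ready={D} → run D
t=10: ready={D} → run D
t=11: ready={D} → run D
t=12: ready={D} → run D
t=13: (idle)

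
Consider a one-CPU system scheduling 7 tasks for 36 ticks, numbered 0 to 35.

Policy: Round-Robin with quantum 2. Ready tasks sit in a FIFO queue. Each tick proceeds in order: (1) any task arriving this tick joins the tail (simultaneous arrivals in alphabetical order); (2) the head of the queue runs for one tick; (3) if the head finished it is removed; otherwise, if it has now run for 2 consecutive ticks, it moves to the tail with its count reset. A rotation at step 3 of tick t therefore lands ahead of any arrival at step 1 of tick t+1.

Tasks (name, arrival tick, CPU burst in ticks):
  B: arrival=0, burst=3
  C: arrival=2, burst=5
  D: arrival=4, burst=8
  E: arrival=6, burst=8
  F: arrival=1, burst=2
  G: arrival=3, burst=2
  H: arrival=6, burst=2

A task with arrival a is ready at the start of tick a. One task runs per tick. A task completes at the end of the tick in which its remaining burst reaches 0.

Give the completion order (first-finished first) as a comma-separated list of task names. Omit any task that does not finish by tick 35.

t=0: queue=[B] q_used=0 → run B
t=1: queue=[B,F] q_used=1 → run B
t=2: queue=[F,B,C] q_used=0 → run F
t=3: queue=[F,B,C,G] q_used=1 → run F
t=4: queue=[B,C,G,D] q_used=0 → run B
t=5: queue=[C,G,D] q_used=0 → run C
t=6: queue=[C,G,D,E,H] q_used=1 → run C
t=7: queue=[G,D,E,H,C] q_used=0 → run G
t=8: queue=[G,D,E,H,C] q_used=1 → run G
t=9: queue=[D,E,H,C] q_used=0 → run D
t=10: queue=[D,E,H,C] q_used=1 → run D
t=11: queue=[E,H,C,D] q_used=0 → run E
t=12: queue=[E,H,C,D] q_used=1 → run E
t=13: queue=[H,C,D,E] q_used=0 → run H
t=14: queue=[H,C,D,E] q_used=1 → run H
t=15: queue=[C,D,E] q_used=0 → run C
t=16: queue=[C,D,E] q_used=1 → run C
t=17: queue=[D,E,C] q_used=0 → run D
t=18: queue=[D,E,C] q_used=1 → run D
t=19: queue=[E,C,D] q_used=0 → run E
t=20: queue=[E,C,D] q_used=1 → run E
t=21: queue=[C,D,E] q_used=0 → run C
t=22: queue=[D,E] q_used=0 → run D
t=23: queue=[D,E] q_used=1 → run D
t=24: queue=[E,D] q_used=0 → run E
t=25: queue=[E,D] q_used=1 → run E
t=26: queue=[D,E] q_used=0 → run D
t=27: queue=[D,E] q_used=1 → run D
t=28: queue=[E] q_used=0 → run E
t=29: queue=[E] q_used=1 → run E
t=30: (idle)
t=31: (idle)
t=32: (idle)
t=33: (idle)
t=34: (idle)
t=35: (idle)

completion order = F, B, G, H, C, D, E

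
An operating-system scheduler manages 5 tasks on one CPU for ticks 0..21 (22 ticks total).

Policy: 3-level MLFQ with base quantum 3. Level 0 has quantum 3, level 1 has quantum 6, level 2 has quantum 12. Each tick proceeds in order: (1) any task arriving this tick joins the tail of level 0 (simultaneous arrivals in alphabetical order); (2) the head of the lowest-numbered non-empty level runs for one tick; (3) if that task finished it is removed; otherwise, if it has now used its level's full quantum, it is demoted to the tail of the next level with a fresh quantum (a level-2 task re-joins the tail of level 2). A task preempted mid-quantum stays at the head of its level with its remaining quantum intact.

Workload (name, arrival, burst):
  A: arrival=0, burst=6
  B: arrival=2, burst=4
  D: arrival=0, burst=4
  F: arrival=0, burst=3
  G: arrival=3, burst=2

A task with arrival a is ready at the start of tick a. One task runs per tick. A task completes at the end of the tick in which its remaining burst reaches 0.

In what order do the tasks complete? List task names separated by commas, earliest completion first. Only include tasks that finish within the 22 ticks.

t=0: L0/L1/L2 = ADF/-/- → run A
t=1: L0/L1/L2 = ADF/-/- → run A
t=2: L0/L1/L2 = ADFB/-/- → run A
t=3: L0/L1/L2 = DFBG/A/- → run D
t=4: L0/L1/L2 = DFBG/A/- → run D
t=5: L0/L1/L2 = DFBG/A/- → run D
t=6: L0/L1/L2 = FBG/AD/- → run F
t=7: L0/L1/L2 = FBG/AD/- → run F
t=8: L0/L1/L2 = FBG/AD/- → run F
t=9: L0/L1/L2 = BG/AD/- → run B
t=10: L0/L1/L2 = BG/AD/- → run B
t=11: L0/L1/L2 = BG/AD/- → run B
t=12: L0/L1/L2 = G/ADB/- → run G
t=13: L0/L1/L2 = G/ADB/- → run G
t=14: L0/L1/L2 = -/ADB/- → run A
t=15: L0/L1/L2 = -/ADB/- → run A
t=16: L0/L1/L2 = -/ADB/- → run A
t=17: L0/L1/L2 = -/DB/- → run D
t=18: L0/L1/L2 = -/B/- → run B
t=19: (idle)
t=20: (idle)
t=21: (idle)

completion order = F, G, A, D, B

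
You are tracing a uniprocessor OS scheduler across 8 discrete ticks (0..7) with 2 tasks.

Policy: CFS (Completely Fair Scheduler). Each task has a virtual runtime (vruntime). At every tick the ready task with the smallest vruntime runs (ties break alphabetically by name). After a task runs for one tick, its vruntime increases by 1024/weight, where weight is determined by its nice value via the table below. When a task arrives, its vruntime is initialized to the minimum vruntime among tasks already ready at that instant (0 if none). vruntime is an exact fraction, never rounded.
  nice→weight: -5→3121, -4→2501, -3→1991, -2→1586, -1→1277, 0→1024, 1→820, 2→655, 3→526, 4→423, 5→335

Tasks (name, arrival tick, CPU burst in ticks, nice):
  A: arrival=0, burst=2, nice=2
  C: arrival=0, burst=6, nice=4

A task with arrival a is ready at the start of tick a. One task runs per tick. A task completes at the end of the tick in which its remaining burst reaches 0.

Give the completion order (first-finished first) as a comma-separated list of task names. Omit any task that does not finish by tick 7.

completion order = A, C

t=0: vr[A=0 C=0] → run A
t=1: vr[A=1024/655 C=0] → run C
t=2: vr[A=1024/655 C=1024/423] → run A
t=3: vr[C=1024/423] → run C
t=4: vr[C=2048/423] → run C
t=5: vr[C=1024/141] → run C
t=6: vr[C=4096/423] → run C
t=7: vr[C=5120/423] → run C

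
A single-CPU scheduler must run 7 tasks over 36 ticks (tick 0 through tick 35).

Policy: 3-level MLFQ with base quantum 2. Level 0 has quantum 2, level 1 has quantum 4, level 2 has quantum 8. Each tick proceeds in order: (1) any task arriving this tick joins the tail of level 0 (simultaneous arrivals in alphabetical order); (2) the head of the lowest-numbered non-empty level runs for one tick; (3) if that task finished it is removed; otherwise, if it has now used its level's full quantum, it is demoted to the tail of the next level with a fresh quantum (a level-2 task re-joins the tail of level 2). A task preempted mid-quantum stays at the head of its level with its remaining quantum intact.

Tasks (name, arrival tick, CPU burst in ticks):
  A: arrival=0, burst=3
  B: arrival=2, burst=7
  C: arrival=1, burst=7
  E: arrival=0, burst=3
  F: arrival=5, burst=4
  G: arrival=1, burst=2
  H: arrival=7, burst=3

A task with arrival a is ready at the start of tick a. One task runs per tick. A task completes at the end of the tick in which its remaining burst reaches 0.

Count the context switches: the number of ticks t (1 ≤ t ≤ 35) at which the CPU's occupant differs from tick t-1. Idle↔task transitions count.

t=0: L0/L1/L2 = AE/-/- → run A
t=1: L0/L1/L2 = AECG/-/- → run A
t=2: L0/L1/L2 = ECGB/A/- → run E
t=3: L0/L1/L2 = ECGB/A/- → run E
t=4: L0/L1/L2 = CGB/AE/- → run C
t=5: L0/L1/L2 = CGBF/AE/- → run C
t=6: L0/L1/L2 = GBF/AEC/- → run G
t=7: L0/L1/L2 = GBFH/AEC/- → run G
t=8: L0/L1/L2 = BFH/AEC/- → run B
t=9: L0/L1/L2 = BFH/AEC/- → run B
t=10: L0/L1/L2 = FH/AECB/- → run F
t=11: L0/L1/L2 = FH/AECB/- → run F
t=12: L0/L1/L2 = H/AECBF/- → run H
t=13: L0/L1/L2 = H/AECBF/- → run H
t=14: L0/L1/L2 = -/AECBFH/- → run A
t=15: L0/L1/L2 = -/ECBFH/- → run E
t=16: L0/L1/L2 = -/CBFH/- → run C
t=17: L0/L1/L2 = -/CBFH/- → run C
t=18: L0/L1/L2 = -/CBFH/- → run C
t=19: L0/L1/L2 = -/CBFH/- → run C
t=20: L0/L1/L2 = -/BFH/C → run B
t=21: L0/L1/L2 = -/BFH/C → run B
t=22: L0/L1/L2 = -/BFH/C → run B
t=23: L0/L1/L2 = -/BFH/C → run B
t=24: L0/L1/L2 = -/FH/CB → run F
t=25: L0/L1/L2 = -/FH/CB → run F
t=26: L0/L1/L2 = -/H/CB → run H
t=27: L0/L1/L2 = -/-/CB → run C
t=28: L0/L1/L2 = -/-/B → run B
t=29: (idle)
t=30: (idle)
t=31: (idle)
t=32: (idle)
t=33: (idle)
t=34: (idle)
t=35: (idle)

context switches = 15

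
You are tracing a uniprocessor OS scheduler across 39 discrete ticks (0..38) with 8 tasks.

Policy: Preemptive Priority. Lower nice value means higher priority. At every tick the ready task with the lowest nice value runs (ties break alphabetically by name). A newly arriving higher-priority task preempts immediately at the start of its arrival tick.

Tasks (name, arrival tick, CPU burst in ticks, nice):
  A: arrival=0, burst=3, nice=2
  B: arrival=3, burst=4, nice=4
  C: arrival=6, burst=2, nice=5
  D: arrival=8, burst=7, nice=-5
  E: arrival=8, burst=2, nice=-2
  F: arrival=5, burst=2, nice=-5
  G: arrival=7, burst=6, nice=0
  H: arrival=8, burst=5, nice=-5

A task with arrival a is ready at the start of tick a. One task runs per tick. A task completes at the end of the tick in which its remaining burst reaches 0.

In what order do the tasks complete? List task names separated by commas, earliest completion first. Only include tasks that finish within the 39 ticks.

t=0: ready={A} → run A
t=1: ready={A} → run A
t=2: ready={A} → run A
t=3: ready={B} → run B
t=4: ready={B} → run B
t=5: ready={B,F} → run F
t=6: ready={B,C,F} → run F
t=7: ready={B,C,G} → run G
t=8: ready={B,C,D,E,G,H} → run D
t=9: ready={B,C,D,E,G,H} → run D
t=10: ready={B,C,D,E,G,H} → run D
t=11: ready={B,C,D,E,G,H} → run D
t=12: ready={B,C,D,E,G,H} → run D
t=13: ready={B,C,D,E,G,H} → run D
t=14: ready={B,C,D,E,G,H} → run D
t=15: ready={B,C,E,G,H} → run H
t=16: ready={B,C,E,G,H} → run H
t=17: ready={B,C,E,G,H} → run H
t=18: ready={B,C,E,G,H} → run H
t=19: ready={B,C,E,G,H} → run H
t=20: ready={B,C,E,G} → run E
t=21: ready={B,C,E,G} → run E
t=22: ready={B,C,G} → run G
t=23: ready={B,C,G} → run G
t=24: ready={B,C,G} → run G
t=25: ready={B,C,G} → run G
t=26: ready={B,C,G} → run G
t=27: ready={B,C} → run B
t=28: ready={B,C} → run B
t=29: ready={C} → run C
t=30: ready={C} → run C
t=31: (idle)
t=32: (idle)
t=33: (idle)
t=34: (idle)
t=35: (idle)
t=36: (idle)
t=37: (idle)
t=38: (idle)

completion order = A, F, D, H, E, G, B, C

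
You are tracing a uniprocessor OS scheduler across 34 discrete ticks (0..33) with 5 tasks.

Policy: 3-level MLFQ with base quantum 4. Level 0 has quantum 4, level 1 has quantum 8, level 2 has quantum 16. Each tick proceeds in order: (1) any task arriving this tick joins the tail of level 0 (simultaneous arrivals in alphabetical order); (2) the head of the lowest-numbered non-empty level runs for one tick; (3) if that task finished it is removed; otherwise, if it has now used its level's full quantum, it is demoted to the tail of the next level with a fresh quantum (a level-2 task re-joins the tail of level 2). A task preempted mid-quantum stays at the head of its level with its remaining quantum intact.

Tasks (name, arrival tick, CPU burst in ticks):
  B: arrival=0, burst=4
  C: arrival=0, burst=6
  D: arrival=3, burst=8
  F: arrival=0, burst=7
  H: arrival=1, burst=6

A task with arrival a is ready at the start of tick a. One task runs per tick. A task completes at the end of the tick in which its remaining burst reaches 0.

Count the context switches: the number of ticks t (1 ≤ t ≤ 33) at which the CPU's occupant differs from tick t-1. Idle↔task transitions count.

context switches = 9

t=0: L0/L1/L2 = BCF/-/- → run B
t=1: L0/L1/L2 = BCFH/-/- → run B
t=2: L0/L1/L2 = BCFH/-/- → run B
t=3: L0/L1/L2 = BCFHD/-/- → run B
t=4: L0/L1/L2 = CFHD/-/- → run C
t=5: L0/L1/L2 = CFHD/-/- → run C
t=6: L0/L1/L2 = CFHD/-/- → run C
t=7: L0/L1/L2 = CFHD/-/- → run C
t=8: L0/L1/L2 = FHD/C/- → run F
t=9: L0/L1/L2 = FHD/C/- → run F
t=10: L0/L1/L2 = FHD/C/- → run F
t=11: L0/L1/L2 = FHD/C/- → run F
t=12: L0/L1/L2 = HD/CF/- → run H
t=13: L0/L1/L2 = HD/CF/- → run H
t=14: L0/L1/L2 = HD/CF/- → run H
t=15: L0/L1/L2 = HD/CF/- → run H
t=16: L0/L1/L2 = D/CFH/- → run D
t=17: L0/L1/L2 = D/CFH/- → run D
t=18: L0/L1/L2 = D/CFH/- → run D
t=19: L0/L1/L2 = D/CFH/- → run D
t=20: L0/L1/L2 = -/CFHD/- → run C
t=21: L0/L1/L2 = -/CFHD/- → run C
t=22: L0/L1/L2 = -/FHD/- → run F
t=23: L0/L1/L2 = -/FHD/- → run F
t=24: L0/L1/L2 = -/FHD/- → run F
t=25: L0/L1/L2 = -/HD/- → run H
t=26: L0/L1/L2 = -/HD/- → run H
t=27: L0/L1/L2 = -/D/- → run D
t=28: L0/L1/L2 = -/D/- → run D
t=29: L0/L1/L2 = -/D/- → run D
t=30: L0/L1/L2 = -/D/- → run D
t=31: (idle)
t=32: (idle)
t=33: (idle)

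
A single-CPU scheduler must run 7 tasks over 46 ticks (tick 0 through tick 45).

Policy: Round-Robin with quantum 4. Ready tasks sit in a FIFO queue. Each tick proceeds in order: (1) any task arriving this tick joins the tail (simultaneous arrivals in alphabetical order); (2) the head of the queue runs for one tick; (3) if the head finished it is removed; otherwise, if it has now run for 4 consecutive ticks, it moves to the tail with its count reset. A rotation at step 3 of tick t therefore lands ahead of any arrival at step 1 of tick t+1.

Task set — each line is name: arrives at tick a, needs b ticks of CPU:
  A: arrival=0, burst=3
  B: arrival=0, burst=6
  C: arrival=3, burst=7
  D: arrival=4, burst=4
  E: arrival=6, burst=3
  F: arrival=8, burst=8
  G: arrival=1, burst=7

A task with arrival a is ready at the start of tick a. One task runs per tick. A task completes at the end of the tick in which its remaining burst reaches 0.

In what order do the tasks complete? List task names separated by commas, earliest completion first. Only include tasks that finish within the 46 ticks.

t=0: queue=[A,B] q_used=0 → run A
t=1: queue=[A,B,G] q_used=1 → run A
t=2: queue=[A,B,G] q_used=2 → run A
t=3: queue=[B,G,C] q_used=0 → run B
t=4: queue=[B,G,C,D] q_used=1 → run B
t=5: queue=[B,G,C,D] q_used=2 → run B
t=6: queue=[B,G,C,D,E] q_used=3 → run B
t=7: queue=[G,C,D,E,B] q_used=0 → run G
t=8: queue=[G,C,D,E,B,F] q_used=1 → run G
t=9: queue=[G,C,D,E,B,F] q_used=2 → run G
t=10: queue=[G,C,D,E,B,F] q_used=3 → run G
t=11: queue=[C,D,E,B,F,G] q_used=0 → run C
t=12: queue=[C,D,E,B,F,G] q_used=1 → run C
t=13: queue=[C,D,E,B,F,G] q_used=2 → run C
t=14: queue=[C,D,E,B,F,G] q_used=3 → run C
t=15: queue=[D,E,B,F,G,C] q_used=0 → run D
t=16: queue=[D,E,B,F,G,C] q_used=1 → run D
t=17: queue=[D,E,B,F,G,C] q_used=2 → run D
t=18: queue=[D,E,B,F,G,C] q_used=3 → run D
t=19: queue=[E,B,F,G,C] q_used=0 → run E
t=20: queue=[E,B,F,G,C] q_used=1 → run E
t=21: queue=[E,B,F,G,C] q_used=2 → run E
t=22: queue=[B,F,G,C] q_used=0 → run B
t=23: queue=[B,F,G,C] q_used=1 → run B
t=24: queue=[F,G,C] q_used=0 → run F
t=25: queue=[F,G,C] q_used=1 → run F
t=26: queue=[F,G,C] q_used=2 → run F
t=27: queue=[F,G,C] q_used=3 → run F
t=28: queue=[G,C,F] q_used=0 → run G
t=29: queue=[G,C,F] q_used=1 → run G
t=30: queue=[G,C,F] q_used=2 → run G
t=31: queue=[C,F] q_used=0 → run C
t=32: queue=[C,F] q_used=1 → run C
t=33: queue=[C,F] q_used=2 → run C
t=34: queue=[F] q_used=0 → run F
t=35: queue=[F] q_used=1 → run F
t=36: queue=[F] q_used=2 → run F
t=37: queue=[F] q_used=3 → run F
t=38: (idle)
t=39: (idle)
t=40: (idle)
t=41: (idle)
t=42: (idle)
t=43: (idle)
t=44: (idle)
t=45: (idle)

completion order = A, D, E, B, G, C, F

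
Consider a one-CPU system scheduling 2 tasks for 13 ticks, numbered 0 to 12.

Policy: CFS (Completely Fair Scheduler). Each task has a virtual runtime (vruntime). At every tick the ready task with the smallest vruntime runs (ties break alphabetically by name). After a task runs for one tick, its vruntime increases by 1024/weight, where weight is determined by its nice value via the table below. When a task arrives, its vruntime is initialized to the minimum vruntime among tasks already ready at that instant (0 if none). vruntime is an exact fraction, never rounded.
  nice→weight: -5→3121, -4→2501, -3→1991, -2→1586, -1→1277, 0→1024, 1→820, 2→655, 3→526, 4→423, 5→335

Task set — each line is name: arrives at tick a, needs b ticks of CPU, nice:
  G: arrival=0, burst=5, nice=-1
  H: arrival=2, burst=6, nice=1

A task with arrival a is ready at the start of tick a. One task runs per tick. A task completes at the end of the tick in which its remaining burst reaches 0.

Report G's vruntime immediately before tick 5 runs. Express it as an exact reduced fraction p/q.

t=0: vr[G=0] → run G
t=1: vr[G=1024/1277] → run G
t=2: vr[G=2048/1277 H=2048/1277] → run G
t=3: vr[G=3072/1277 H=2048/1277] → run H
t=4: vr[G=3072/1277 H=746752/261785] → run G
t=5: vr[G=4096/1277 H=746752/261785] → run H
t=6: vr[G=4096/1277 H=1073664/261785] → run G
t=7: vr[H=1073664/261785] → run H
t=8: vr[H=1400576/261785] → run H
t=9: vr[H=1727488/261785] → run H
t=10: vr[H=410880/52357] → run H
t=11: (idle)
t=12: (idle)

vruntime(G, start of tick 5) = 4096/1277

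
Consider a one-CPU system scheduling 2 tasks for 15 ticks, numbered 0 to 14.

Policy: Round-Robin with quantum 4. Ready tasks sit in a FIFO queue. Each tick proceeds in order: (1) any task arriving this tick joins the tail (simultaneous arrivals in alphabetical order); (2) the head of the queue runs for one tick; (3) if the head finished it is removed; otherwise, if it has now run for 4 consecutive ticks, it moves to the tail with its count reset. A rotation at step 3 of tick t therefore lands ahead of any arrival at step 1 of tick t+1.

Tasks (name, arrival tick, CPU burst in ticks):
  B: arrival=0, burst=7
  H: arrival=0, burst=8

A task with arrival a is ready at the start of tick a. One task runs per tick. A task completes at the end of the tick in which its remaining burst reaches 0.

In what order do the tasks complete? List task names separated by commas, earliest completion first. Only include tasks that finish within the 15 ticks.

t=0: queue=[B,H] q_used=0 → run B
t=1: queue=[B,H] q_used=1 → run B
t=2: queue=[B,H] q_used=2 → run B
t=3: queue=[B,H] q_used=3 → run B
t=4: queue=[H,B] q_used=0 → run H
t=5: queue=[H,B] q_used=1 → run H
t=6: queue=[H,B] q_used=2 → run H
t=7: queue=[H,B] q_used=3 → run H
t=8: queue=[B,H] q_used=0 → run B
t=9: queue=[B,H] q_used=1 → run B
t=10: queue=[B,H] q_used=2 → run B
t=11: queue=[H] q_used=0 → run H
t=12: queue=[H] q_used=1 → run H
t=13: queue=[H] q_used=2 → run H
t=14: queue=[H] q_used=3 → run H

completion order = B, H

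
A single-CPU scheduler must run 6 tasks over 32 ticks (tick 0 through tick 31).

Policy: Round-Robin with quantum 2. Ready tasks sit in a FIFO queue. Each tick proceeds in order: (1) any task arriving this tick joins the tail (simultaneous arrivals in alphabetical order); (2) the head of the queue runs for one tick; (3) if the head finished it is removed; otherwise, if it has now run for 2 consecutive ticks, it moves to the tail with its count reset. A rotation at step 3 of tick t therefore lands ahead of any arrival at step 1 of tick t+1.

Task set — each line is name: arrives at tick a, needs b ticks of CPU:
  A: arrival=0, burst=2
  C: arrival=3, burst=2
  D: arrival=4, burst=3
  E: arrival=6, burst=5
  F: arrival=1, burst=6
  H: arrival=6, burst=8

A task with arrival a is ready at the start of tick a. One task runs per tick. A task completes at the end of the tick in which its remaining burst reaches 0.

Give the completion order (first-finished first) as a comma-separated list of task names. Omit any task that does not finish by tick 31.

completion order = A, C, F, D, E, H

t=0: queue=[A] q_used=0 → run A
t=1: queue=[A,F] q_used=1 → run A
t=2: queue=[F] q_used=0 → run F
t=3: queue=[F,C] q_used=1 → run F
t=4: queue=[C,F,D] q_used=0 → run C
t=5: queue=[C,F,D] q_used=1 → run C
t=6: queue=[F,D,E,H] q_used=0 → run F
t=7: queue=[F,D,E,H] q_used=1 → run F
t=8: queue=[D,E,H,F] q_used=0 → run D
t=9: queue=[D,E,H,F] q_used=1 → run D
t=10: queue=[E,H,F,D] q_used=0 → run E
t=11: queue=[E,H,F,D] q_used=1 → run E
t=12: queue=[H,F,D,E] q_used=0 → run H
t=13: queue=[H,F,D,E] q_used=1 → run H
t=14: queue=[F,D,E,H] q_used=0 → run F
t=15: queue=[F,D,E,H] q_used=1 → run F
t=16: queue=[D,E,H] q_used=0 → run D
t=17: queue=[E,H] q_used=0 → run E
t=18: queue=[E,H] q_used=1 → run E
t=19: queue=[H,E] q_used=0 → run H
t=20: queue=[H,E] q_used=1 → run H
t=21: queue=[E,H] q_used=0 → run E
t=22: queue=[H] q_used=0 → run H
t=23: queue=[H] q_used=1 → run H
t=24: queue=[H] q_used=0 → run H
t=25: queue=[H] q_used=1 → run H
t=26: (idle)
t=27: (idle)
t=28: (idle)
t=29: (idle)
t=30: (idle)
t=31: (idle)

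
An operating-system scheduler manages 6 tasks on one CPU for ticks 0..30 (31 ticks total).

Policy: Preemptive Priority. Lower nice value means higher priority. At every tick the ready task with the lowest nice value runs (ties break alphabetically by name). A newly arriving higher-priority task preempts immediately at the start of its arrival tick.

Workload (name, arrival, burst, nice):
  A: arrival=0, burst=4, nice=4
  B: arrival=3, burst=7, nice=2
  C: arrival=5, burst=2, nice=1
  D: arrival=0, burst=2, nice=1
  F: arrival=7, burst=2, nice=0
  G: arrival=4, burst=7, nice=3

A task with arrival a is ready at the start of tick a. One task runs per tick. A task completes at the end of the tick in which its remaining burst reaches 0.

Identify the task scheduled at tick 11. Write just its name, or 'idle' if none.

t=0: ready={A,D} → run D
t=1: ready={A,D} → run D
t=2: ready={A} → run A
t=3: ready={A,B} → run B
t=4: ready={A,B,G} → run B
t=5: ready={A,B,C,G} → run C
t=6: ready={A,B,C,G} → run C
t=7: ready={A,B,F,G} → run F
t=8: ready={A,B,F,G} → run F
t=9: ready={A,B,G} → run B
t=10: ready={A,B,G} → run B
t=11: ready={A,B,G} → run B
t=12: ready={A,B,G} → run B
t=13: ready={A,B,G} → run B
t=14: ready={A,G} → run G
t=15: ready={A,G} → run G
t=16: ready={A,G} → run G
t=17: ready={A,G} → run G
t=18: ready={A,G} → run G
t=19: ready={A,G} → run G
t=20: ready={A,G} → run G
t=21: ready={A} → run A
t=22: ready={A} → run A
t=23: ready={A} → run A
t=24: (idle)
t=25: (idle)
t=26: (idle)
t=27: (idle)
t=28: (idle)
t=29: (idle)
t=30: (idle)

running at tick 11 = B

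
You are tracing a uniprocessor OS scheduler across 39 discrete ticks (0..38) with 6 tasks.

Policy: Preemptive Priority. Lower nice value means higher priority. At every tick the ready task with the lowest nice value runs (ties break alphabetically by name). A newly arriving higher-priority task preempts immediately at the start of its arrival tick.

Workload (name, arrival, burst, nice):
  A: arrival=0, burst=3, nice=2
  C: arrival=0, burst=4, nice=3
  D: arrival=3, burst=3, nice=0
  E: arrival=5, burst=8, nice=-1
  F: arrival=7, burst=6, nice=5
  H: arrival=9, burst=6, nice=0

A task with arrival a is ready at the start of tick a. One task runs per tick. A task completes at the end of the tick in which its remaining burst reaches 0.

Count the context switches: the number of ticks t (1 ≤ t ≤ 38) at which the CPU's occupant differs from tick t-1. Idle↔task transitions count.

t=0: ready={A,C} → run A
t=1: ready={A,C} → run A
t=2: ready={A,C} → run A
t=3: ready={C,D} → run D
t=4: ready={C,D} → run D
t=5: ready={C,D,E} → run E
t=6: ready={C,D,E} → run E
t=7: ready={C,D,E,F} → run E
t=8: ready={C,D,E,F} → run E
t=9: ready={C,D,E,F,H} → run E
t=10: ready={C,D,E,F,H} → run E
t=11: ready={C,D,E,F,H} → run E
t=12: ready={C,D,E,F,H} → run E
t=13: ready={C,D,F,H} → run D
t=14: ready={C,F,H} → run H
t=15: ready={C,F,H} → run H
t=16: ready={C,F,H} → run H
t=17: ready={C,F,H} → run H
t=18: ready={C,F,H} → run H
t=19: ready={C,F,H} → run H
t=20: ready={C,F} → run C
t=21: ready={C,F} → run C
t=22: ready={C,F} → run C
t=23: ready={C,F} → run C
t=24: ready={F} → run F
t=25: ready={F} → run F
t=26: ready={F} → run F
t=27: ready={F} → run F
t=28: ready={F} → run F
t=29: ready={F} → run F
t=30: (idle)
t=31: (idle)
t=32: (idle)
t=33: (idle)
t=34: (idle)
t=35: (idle)
t=36: (idle)
t=37: (idle)
t=38: (idle)

context switches = 7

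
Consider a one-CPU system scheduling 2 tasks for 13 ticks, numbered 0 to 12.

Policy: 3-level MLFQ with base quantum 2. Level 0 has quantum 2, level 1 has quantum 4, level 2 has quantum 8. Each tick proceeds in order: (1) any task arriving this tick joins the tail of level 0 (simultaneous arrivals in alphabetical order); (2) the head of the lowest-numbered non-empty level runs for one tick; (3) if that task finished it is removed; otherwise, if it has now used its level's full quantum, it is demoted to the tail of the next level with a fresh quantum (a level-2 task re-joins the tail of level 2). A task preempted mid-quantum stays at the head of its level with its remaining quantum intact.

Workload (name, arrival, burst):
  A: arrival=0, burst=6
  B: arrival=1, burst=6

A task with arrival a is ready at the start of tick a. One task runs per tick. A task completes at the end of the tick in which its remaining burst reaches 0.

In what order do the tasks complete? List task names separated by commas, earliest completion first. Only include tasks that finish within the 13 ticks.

t=0: L0/L1/L2 = A/-/- → run A
t=1: L0/L1/L2 = AB/-/- → run A
t=2: L0/L1/L2 = B/A/- → run B
t=3: L0/L1/L2 = B/A/- → run B
t=4: L0/L1/L2 = -/AB/- → run A
t=5: L0/L1/L2 = -/AB/- → run A
t=6: L0/L1/L2 = -/AB/- → run A
t=7: L0/L1/L2 = -/AB/- → run A
t=8: L0/L1/L2 = -/B/- → run B
t=9: L0/L1/L2 = -/B/- → run B
t=10: L0/L1/L2 = -/B/- → run B
t=11: L0/L1/L2 = -/B/- → run B
t=12: (idle)

completion order = A, B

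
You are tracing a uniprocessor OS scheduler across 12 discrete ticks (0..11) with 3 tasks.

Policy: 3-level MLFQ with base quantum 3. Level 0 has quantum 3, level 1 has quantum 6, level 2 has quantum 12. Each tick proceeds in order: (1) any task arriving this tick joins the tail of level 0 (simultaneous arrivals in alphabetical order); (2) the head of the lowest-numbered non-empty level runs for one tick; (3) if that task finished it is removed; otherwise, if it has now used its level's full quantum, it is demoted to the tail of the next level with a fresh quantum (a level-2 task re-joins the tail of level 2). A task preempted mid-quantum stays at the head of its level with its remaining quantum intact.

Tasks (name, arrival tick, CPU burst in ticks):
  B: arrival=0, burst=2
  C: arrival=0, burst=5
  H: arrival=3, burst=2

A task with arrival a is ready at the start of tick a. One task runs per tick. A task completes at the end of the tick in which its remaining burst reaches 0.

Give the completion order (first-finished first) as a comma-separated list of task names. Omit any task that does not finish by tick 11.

t=0: L0/L1/L2 = BC/-/- → run B
t=1: L0/L1/L2 = BC/-/- → run B
t=2: L0/L1/L2 = C/-/- → run C
t=3: L0/L1/L2 = CH/-/- → run C
t=4: L0/L1/L2 = CH/-/- → run C
t=5: L0/L1/L2 = H/C/- → run H
t=6: L0/L1/L2 = H/C/- → run H
t=7: L0/L1/L2 = -/C/- → run C
t=8: L0/L1/L2 = -/C/- → run C
t=9: (idle)
t=10: (idle)
t=11: (idle)

completion order = B, H, C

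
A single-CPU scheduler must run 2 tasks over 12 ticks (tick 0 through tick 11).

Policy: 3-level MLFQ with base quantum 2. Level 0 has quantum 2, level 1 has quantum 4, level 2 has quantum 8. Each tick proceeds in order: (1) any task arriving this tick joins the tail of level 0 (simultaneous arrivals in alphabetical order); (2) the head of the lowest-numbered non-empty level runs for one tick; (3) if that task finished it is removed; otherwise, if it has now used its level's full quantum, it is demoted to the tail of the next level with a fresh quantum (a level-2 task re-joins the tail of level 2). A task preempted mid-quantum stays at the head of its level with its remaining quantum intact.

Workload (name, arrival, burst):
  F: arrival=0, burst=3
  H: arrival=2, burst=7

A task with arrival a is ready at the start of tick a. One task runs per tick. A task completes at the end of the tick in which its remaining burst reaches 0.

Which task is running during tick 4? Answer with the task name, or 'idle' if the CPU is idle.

t=0: L0/L1/L2 = F/-/- → run F
t=1: L0/L1/L2 = F/-/- → run F
t=2: L0/L1/L2 = H/F/- → run H
t=3: L0/L1/L2 = H/F/- → run H
t=4: L0/L1/L2 = -/FH/- → run F
t=5: L0/L1/L2 = -/H/- → run H
t=6: L0/L1/L2 = -/H/- → run H
t=7: L0/L1/L2 = -/H/- → run H
t=8: L0/L1/L2 = -/H/- → run H
t=9: L0/L1/L2 = -/-/H → run H
t=10: (idle)
t=11: (idle)

running at tick 4 = F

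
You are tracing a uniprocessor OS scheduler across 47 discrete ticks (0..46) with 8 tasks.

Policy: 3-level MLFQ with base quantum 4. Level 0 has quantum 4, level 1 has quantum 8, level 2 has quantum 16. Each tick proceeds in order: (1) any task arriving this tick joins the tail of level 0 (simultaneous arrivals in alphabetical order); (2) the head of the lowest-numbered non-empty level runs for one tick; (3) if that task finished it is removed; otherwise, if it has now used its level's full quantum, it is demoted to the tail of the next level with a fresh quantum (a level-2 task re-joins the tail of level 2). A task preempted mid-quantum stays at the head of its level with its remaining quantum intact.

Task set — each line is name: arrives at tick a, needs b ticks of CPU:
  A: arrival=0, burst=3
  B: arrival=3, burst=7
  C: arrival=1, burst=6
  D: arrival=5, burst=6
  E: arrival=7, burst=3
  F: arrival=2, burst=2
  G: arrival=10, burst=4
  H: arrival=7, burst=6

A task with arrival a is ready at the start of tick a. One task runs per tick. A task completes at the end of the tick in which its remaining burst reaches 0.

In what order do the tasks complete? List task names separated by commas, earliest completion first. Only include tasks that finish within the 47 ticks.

t=0: L0/L1/L2 = A/-/- → run A
t=1: L0/L1/L2 = AC/-/- → run A
t=2: L0/L1/L2 = ACF/-/- → run A
t=3: L0/L1/L2 = CFB/-/- → run C
t=4: L0/L1/L2 = CFB/-/- → run C
t=5: L0/L1/L2 = CFBD/-/- → run C
t=6: L0/L1/L2 = CFBD/-/- → run C
t=7: L0/L1/L2 = FBDEH/C/- → run F
t=8: L0/L1/L2 = FBDEH/C/- → run F
t=9: L0/L1/L2 = BDEH/C/- → run B
t=10: L0/L1/L2 = BDEHG/C/- → run B
t=11: L0/L1/L2 = BDEHG/C/- → run B
t=12: L0/L1/L2 = BDEHG/C/- → run B
t=13: L0/L1/L2 = DEHG/CB/- → run D
t=14: L0/L1/L2 = DEHG/CB/- → run D
t=15: L0/L1/L2 = DEHG/CB/- → run D
t=16: L0/L1/L2 = DEHG/CB/- → run D
t=17: L0/L1/L2 = EHG/CBD/- → run E
t=18: L0/L1/L2 = EHG/CBD/- → run E
t=19: L0/L1/L2 = EHG/CBD/- → run E
t=20: L0/L1/L2 = HG/CBD/- → run H
t=21: L0/L1/L2 = HG/CBD/- → run H
t=22: L0/L1/L2 = HG/CBD/- → run H
t=23: L0/L1/L2 = HG/CBD/- → run H
t=24: L0/L1/L2 = G/CBDH/- → run G
t=25: L0/L1/L2 = G/CBDH/- → run G
t=26: L0/L1/L2 = G/CBDH/- → run G
t=27: L0/L1/L2 = G/CBDH/- → run G
t=28: L0/L1/L2 = -/CBDH/- → run C
t=29: L0/L1/L2 = -/CBDH/- → run C
t=30: L0/L1/L2 = -/BDH/- → run B
t=31: L0/L1/L2 = -/BDH/- → run B
t=32: L0/L1/L2 = -/BDH/- → run B
t=33: L0/L1/L2 = -/DH/- → run D
t=34: L0/L1/L2 = -/DH/- → run D
t=35: L0/L1/L2 = -/H/- → run H
t=36: L0/L1/L2 = -/H/- → run H
t=37: (idle)
t=38: (idle)
t=39: (idle)
t=40: (idle)
t=41: (idle)
t=42: (idle)
t=43: (idle)
t=44: (idle)
t=45: (idle)
t=46: (idle)

completion order = A, F, E, G, C, B, D, H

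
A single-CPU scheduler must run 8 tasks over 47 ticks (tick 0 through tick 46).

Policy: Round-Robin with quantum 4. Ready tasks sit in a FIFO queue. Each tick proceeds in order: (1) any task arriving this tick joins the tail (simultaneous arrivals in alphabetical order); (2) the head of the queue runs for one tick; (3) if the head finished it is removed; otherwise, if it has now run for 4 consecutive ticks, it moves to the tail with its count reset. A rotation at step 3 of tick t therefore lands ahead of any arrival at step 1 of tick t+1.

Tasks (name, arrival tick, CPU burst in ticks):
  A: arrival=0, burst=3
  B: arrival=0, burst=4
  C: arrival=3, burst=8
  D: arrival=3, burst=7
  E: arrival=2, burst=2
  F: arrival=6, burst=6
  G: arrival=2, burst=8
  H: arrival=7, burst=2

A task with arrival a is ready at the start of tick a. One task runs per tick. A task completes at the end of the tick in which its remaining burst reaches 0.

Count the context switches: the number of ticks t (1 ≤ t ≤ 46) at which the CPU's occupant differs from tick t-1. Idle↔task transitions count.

context switches = 12

t=0: queue=[A,B] q_used=0 → run A
t=1: queue=[A,B] q_used=1 → run A
t=2: queue=[A,B,E,G] q_used=2 → run A
t=3: queue=[B,E,G,C,D] q_used=0 → run B
t=4: queue=[B,E,G,C,D] q_used=1 → run B
t=5: queue=[B,E,G,C,D] q_used=2 → run B
t=6: queue=[B,E,G,C,D,F] q_used=3 → run B
t=7: queue=[E,G,C,D,F,H] q_used=0 → run E
t=8: queue=[E,G,C,D,F,H] q_used=1 → run E
t=9: queue=[G,C,D,F,H] q_used=0 → run G
t=10: queue=[G,C,D,F,H] q_used=1 → run G
t=11: queue=[G,C,D,F,H] q_used=2 → run G
t=12: queue=[G,C,D,F,H] q_used=3 → run G
t=13: queue=[C,D,F,H,G] q_used=0 → run C
t=14: queue=[C,D,F,H,G] q_used=1 → run C
t=15: queue=[C,D,F,H,G] q_used=2 → run C
t=16: queue=[C,D,F,H,G] q_used=3 → run C
t=17: queue=[D,F,H,G,C] q_used=0 → run D
t=18: queue=[D,F,H,G,C] q_used=1 → run D
t=19: queue=[D,F,H,G,C] q_used=2 → run D
t=20: queue=[D,F,H,G,C] q_used=3 → run D
t=21: queue=[F,H,G,C,D] q_used=0 → run F
t=22: queue=[F,H,G,C,D] q_used=1 → run F
t=23: queue=[F,H,G,C,D] q_used=2 → run F
t=24: queue=[F,H,G,C,D] q_used=3 → run F
t=25: queue=[H,G,C,D,F] q_used=0 → run H
t=26: queue=[H,G,C,D,F] q_used=1 → run H
t=27: queue=[G,C,D,F] q_used=0 → run G
t=28: queue=[G,C,D,F] q_used=1 → run G
t=29: queue=[G,C,D,F] q_used=2 → run G
t=30: queue=[G,C,D,F] q_used=3 → run G
t=31: queue=[C,D,F] q_used=0 → run C
t=32: queue=[C,D,F] q_used=1 → run C
t=33: queue=[C,D,F] q_used=2 → run C
t=34: queue=[C,D,F] q_used=3 → run C
t=35: queue=[D,F] q_used=0 → run D
t=36: queue=[D,F] q_used=1 → run D
t=37: queue=[D,F] q_used=2 → run D
t=38: queue=[F] q_used=0 → run F
t=39: queue=[F] q_used=1 → run F
t=40: (idle)
t=41: (idle)
t=42: (idle)
t=43: (idle)
t=44: (idle)
t=45: (idle)
t=46: (idle)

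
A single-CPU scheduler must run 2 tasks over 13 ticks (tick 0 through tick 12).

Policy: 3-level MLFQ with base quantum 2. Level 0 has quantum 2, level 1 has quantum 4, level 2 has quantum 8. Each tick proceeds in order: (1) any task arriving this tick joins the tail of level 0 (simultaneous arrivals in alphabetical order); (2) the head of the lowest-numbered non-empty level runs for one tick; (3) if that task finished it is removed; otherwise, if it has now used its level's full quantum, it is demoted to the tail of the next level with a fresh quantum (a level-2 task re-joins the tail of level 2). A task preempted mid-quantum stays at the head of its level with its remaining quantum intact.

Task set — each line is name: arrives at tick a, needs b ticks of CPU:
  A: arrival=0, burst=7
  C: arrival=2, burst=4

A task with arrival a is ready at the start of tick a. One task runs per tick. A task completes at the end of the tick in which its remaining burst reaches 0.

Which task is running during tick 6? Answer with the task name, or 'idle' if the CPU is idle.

t=0: L0/L1/L2 = A/-/- → run A
t=1: L0/L1/L2 = A/-/- → run A
t=2: L0/L1/L2 = C/A/- → run C
t=3: L0/L1/L2 = C/A/- → run C
t=4: L0/L1/L2 = -/AC/- → run A
t=5: L0/L1/L2 = -/AC/- → run A
t=6: L0/L1/L2 = -/AC/- → run A
t=7: L0/L1/L2 = -/AC/- → run A
t=8: L0/L1/L2 = -/C/A → run C
t=9: L0/L1/L2 = -/C/A → run C
t=10: L0/L1/L2 = -/-/A → run A
t=11: (idle)
t=12: (idle)

running at tick 6 = A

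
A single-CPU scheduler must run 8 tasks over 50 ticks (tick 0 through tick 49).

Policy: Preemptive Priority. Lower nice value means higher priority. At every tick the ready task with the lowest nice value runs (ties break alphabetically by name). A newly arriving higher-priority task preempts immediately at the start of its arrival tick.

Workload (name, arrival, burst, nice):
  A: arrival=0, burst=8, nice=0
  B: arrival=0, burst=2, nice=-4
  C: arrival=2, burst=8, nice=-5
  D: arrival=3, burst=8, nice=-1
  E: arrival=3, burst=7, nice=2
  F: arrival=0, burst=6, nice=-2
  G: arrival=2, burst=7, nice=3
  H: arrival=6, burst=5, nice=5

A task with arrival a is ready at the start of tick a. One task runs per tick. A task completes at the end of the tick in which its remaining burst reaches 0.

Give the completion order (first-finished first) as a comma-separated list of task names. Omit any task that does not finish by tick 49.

t=0: ready={A,B,F} → run B
t=1: ready={A,B,F} → run B
t=2: ready={A,C,F,G} → run C
t=3: ready={A,C,D,E,F,G} → run C
t=4: ready={A,C,D,E,F,G} → run C
t=5: ready={A,C,D,E,F,G} → run C
t=6: ready={A,C,D,E,F,G,H} → run C
t=7: ready={A,C,D,E,F,G,H} → run C
t=8: ready={A,C,D,E,F,G,H} → run C
t=9: ready={A,C,D,E,F,G,H} → run C
t=10: ready={A,D,E,F,G,H} → run F
t=11: ready={A,D,E,F,G,H} → run F
t=12: ready={A,D,E,F,G,H} → run F
t=13: ready={A,D,E,F,G,H} → run F
t=14: ready={A,D,E,F,G,H} → run F
t=15: ready={A,D,E,F,G,H} → run F
t=16: ready={A,D,E,G,H} → run D
t=17: ready={A,D,E,G,H} → run D
t=18: ready={A,D,E,G,H} → run D
t=19: ready={A,D,E,G,H} → run D
t=20: ready={A,D,E,G,H} → run D
t=21: ready={A,D,E,G,H} → run D
t=22: ready={A,D,E,G,H} → run D
t=23: ready={A,D,E,G,H} → run D
t=24: ready={A,E,G,H} → run A
t=25: ready={A,E,G,H} → run A
t=26: ready={A,E,G,H} → run A
t=27: ready={A,E,G,H} → run A
t=28: ready={A,E,G,H} → run A
t=29: ready={A,E,G,H} → run A
t=30: ready={A,E,G,H} → run A
t=31: ready={A,E,G,H} → run A
t=32: ready={E,G,H} → run E
t=33: ready={E,G,H} → run E
t=34: ready={E,G,H} → run E
t=35: ready={E,G,H} → run E
t=36: ready={E,G,H} → run E
t=37: ready={E,G,H} → run E
t=38: ready={E,G,H} → run E
t=39: ready={G,H} → run G
t=40: ready={G,H} → run G
t=41: ready={G,H} → run G
t=42: ready={G,H} → run G
t=43: ready={G,H} → run G
t=44: ready={G,H} → run G
t=45: ready={G,H} → run G
t=46: ready={H} → run H
t=47: ready={H} → run H
t=48: ready={H} → run H
t=49: ready={H} → run H

completion order = B, C, F, D, A, E, G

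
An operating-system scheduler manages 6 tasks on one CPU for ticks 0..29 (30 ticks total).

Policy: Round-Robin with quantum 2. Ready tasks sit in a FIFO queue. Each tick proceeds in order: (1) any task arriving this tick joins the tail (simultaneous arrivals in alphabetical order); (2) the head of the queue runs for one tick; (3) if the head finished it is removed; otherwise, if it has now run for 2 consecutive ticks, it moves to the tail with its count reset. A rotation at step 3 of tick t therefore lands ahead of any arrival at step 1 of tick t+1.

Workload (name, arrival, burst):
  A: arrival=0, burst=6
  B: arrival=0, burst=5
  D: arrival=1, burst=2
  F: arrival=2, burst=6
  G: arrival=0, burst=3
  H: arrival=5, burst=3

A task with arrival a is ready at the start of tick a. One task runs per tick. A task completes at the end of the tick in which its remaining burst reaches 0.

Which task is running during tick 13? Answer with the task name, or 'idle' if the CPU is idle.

running at tick 13 = B

t=0: queue=[A,B,G] q_used=0 → run A
t=1: queue=[A,B,G,D] q_used=1 → run A
t=2: queue=[B,G,D,A,F] q_used=0 → run B
t=3: queue=[B,G,D,A,F] q_used=1 → run B
t=4: queue=[G,D,A,F,B] q_used=0 → run G
t=5: queue=[G,D,A,F,B,H] q_used=1 → run G
t=6: queue=[D,A,F,B,H,G] q_used=0 → run D
t=7: queue=[D,A,F,B,H,G] q_used=1 → run D
t=8: queue=[A,F,B,H,G] q_used=0 → run A
t=9: queue=[A,F,B,H,G] q_used=1 → run A
t=10: queue=[F,B,H,G,A] q_used=0 → run F
t=11: queue=[F,B,H,G,A] q_used=1 → run F
t=12: queue=[B,H,G,A,F] q_used=0 → run B
t=13: queue=[B,H,G,A,F] q_used=1 → run B
t=14: queue=[H,G,A,F,B] q_used=0 → run H
t=15: queue=[H,G,A,F,B] q_used=1 → run H
t=16: queue=[G,A,F,B,H] q_used=0 → run G
t=17: queue=[A,F,B,H] q_used=0 → run A
t=18: queue=[A,F,B,H] q_used=1 → run A
t=19: queue=[F,B,H] q_used=0 → run F
t=20: queue=[F,B,H] q_used=1 → run F
t=21: queue=[B,H,F] q_used=0 → run B
t=22: queue=[H,F] q_used=0 → run H
t=23: queue=[F] q_used=0 → run F
t=24: queue=[F] q_used=1 → run F
t=25: (idle)
t=26: (idle)
t=27: (idle)
t=28: (idle)
t=29: (idle)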